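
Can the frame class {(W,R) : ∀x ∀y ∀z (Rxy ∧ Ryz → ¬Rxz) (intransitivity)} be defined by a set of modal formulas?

No

Any modally definable frame class is closed under surjective bounded morphisms.
The 3-cycle (worlds s,t,u with s→t→u→s) is intransitive. Mapping every world to a single reflexive point • is a surjective bounded morphism; the reflexive point is not intransitive (R••∧R•• but R••).
So no modal formula (or set of formulas) defines exactly the intransitive frames.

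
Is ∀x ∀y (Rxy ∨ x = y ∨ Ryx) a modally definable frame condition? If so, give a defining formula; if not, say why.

Not definable by any modal formula

If a class were modally definable it would be closed under disjoint unions (Goldblatt–Thomason).
Take 3 disjoint single-world reflexive frames: each is trivially connected, but their disjoint union has 3 worlds with no edge between distinct components, so it is not connected.
So no modal formula (or set of formulas) defines exactly the connected frames.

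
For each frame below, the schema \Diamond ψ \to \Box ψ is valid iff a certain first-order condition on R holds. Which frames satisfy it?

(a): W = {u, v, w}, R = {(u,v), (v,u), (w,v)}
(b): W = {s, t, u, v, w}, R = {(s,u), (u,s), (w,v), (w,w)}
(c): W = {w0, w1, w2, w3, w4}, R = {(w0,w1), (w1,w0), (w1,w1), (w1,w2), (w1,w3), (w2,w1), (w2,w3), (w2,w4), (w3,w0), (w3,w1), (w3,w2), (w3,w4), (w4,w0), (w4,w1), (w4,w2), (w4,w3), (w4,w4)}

(a)

The schema corresponds to partial functionality: \forall x \forall y \forall z (Rxy \wedge Rxz \to y = z).
(a): condition met.
(b): fails — w sees both v and w.
(c): fails — w1 sees both w0 and w1.
Valid on: (a).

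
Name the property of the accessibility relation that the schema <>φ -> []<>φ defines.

the Euclidean property: forall x forall y forall z (Rxy & Rxz -> Ryz)

Suppose ◇φ→□◇φ is valid. Take Rxy, Rxz and set V(φ)={y}. Then ◇φ at x, so □◇φ at x, so ◇φ at z, so some w with Rzw has φ; w=y, i.e. Rzy. By symmetry of the argument, Ryz.
Conversely, any frame satisfying forall x forall y forall z (Rxy & Rxz -> Ryz) validates the schema.
Frame condition: forall x forall y forall z (Rxy & Rxz -> Ryz).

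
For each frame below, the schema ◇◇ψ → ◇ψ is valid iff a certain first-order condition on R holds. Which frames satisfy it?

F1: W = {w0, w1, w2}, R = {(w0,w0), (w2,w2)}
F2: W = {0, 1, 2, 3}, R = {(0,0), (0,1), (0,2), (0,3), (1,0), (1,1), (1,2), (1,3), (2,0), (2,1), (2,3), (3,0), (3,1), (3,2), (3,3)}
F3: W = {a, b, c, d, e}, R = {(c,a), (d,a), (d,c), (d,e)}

This is the axiom for transitivity; its first-order frame correspondent is ∀x ∀y ∀z (Rxy ∧ Ryz → Rxz).
F1: holds.
F2: fails — R23 and R32 but not R22.
F3: holds.

F1, F3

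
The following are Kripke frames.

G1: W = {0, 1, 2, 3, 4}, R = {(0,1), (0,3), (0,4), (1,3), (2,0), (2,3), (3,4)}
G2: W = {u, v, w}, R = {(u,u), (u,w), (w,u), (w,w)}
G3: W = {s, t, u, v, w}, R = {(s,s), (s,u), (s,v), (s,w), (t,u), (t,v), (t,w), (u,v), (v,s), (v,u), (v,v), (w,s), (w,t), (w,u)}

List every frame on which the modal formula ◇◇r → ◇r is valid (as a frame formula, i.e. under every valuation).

Frame correspondent (Sahlqvist): ∀x ∀y ∀z (Rxy ∧ Ryz → Rxz) — i.e. transitivity.
G1: fails — R23 and R34 but not R24.
G2: condition met.
G3: fails — Ruv and Rvu but not Ruu.
Valid on: G2.

G2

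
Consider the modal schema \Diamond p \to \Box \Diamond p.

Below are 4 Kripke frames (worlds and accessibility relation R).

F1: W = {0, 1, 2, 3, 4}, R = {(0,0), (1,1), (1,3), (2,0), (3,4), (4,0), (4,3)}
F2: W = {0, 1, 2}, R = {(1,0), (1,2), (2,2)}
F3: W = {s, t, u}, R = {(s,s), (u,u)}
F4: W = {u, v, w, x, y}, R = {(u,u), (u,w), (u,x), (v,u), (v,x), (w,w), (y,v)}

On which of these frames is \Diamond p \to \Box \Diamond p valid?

F3

The schema corresponds to the Euclidean property: \forall x \forall y \forall z (Rxy \wedge Rxz \to Ryz).
F1: fails — R13 and R11 but not R31.
F2: fails — R12 and R10 but not R20.
F3: ✓.
F4: fails — Ruw and Ruu but not Rwu.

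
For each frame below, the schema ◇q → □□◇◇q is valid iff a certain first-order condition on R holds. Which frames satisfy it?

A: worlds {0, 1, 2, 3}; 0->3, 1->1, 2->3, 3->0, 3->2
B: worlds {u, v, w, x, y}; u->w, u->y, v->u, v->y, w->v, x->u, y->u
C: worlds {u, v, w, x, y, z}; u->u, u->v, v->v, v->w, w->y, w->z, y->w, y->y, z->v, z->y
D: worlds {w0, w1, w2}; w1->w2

The schema corresponds to a generalized confluence (Geach) condition: ∀x ∀y ∀z ((xRy ∧ xR²z) → ∃w (y = w ∧ zR²w)).
A: fails — 0R3, 0R²0 but no w with 3=w and 0R²w.
B: fails — uRw, uR²u but no t with w=t and uR²t.
C: fails — uRu, uR²v but no t with u=t and vR²t.
D: holds.

D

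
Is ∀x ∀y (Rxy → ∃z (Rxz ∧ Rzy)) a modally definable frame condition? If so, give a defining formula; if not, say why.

Yes: it is density, defined by the C4 schema □□q → □q.
Suppose □□q→□q is valid. Take Rxy and set V(q)={w : xR²w}. Then □□q at x, so □q at x, so q at y, i.e. ∃z(Rxz∧Rzy).

Yes — defined by □□q → □q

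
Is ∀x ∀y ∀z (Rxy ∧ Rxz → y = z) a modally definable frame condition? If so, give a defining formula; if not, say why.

The condition is partial functionality. A defining modal formula is ◇r → □r.
Suppose ◇r→□r is valid. Take Rxy, Rxz and set V(r)={y}. Then ◇r at x, so □r at x, so r at z, i.e. z=y.

Yes — defined by ◇r → □r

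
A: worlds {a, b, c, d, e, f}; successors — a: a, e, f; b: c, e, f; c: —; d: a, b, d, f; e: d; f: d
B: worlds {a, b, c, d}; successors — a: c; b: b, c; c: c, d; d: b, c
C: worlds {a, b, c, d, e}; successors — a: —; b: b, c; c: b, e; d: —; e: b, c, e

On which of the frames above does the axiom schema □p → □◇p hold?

The schema corresponds to a generalized confluence (Geach) condition: ∀x ∀z (xRz → ∃w (xRw ∧ zRw)).
A: fails — aRe but no w with aRw and eRw.
B: holds.
C: holds.

B, C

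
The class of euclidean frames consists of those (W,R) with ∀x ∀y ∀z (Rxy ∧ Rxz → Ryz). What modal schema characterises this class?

◇s → □◇s

This is the Euclidean property; the standard corresponding axiom is 5: ◇s → □◇s.
Suppose ◇s→□◇s is valid. Take Rxy, Rxz and set V(s)={y}. Then ◇s at x, so □◇s at x, so ◇s at z, so some w with Rzw has s; w=y, i.e. Rzy. By symmetry of the argument, Ryz.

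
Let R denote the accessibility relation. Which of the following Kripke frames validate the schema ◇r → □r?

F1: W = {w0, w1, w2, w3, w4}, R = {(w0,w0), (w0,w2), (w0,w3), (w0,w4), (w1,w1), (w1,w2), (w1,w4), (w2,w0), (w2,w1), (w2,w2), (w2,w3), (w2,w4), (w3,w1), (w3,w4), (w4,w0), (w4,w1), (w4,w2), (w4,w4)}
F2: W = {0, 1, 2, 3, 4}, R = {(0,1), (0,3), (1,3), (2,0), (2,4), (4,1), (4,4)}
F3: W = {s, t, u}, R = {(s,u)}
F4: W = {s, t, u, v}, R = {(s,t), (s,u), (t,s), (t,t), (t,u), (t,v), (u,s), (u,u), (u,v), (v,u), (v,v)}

Frame correspondent (Sahlqvist): ∀x ∀y ∀z (Rxy ∧ Rxz → y = z) — i.e. partial functionality.
F1: fails — w0 sees both w0 and w2.
F2: fails — 0 sees both 1 and 3.
F3: ✓.
F4: fails — s sees both t and u.
Valid on: F3.

F3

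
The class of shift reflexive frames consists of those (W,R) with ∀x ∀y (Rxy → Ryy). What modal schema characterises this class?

This is shift-reflexivity; the standard corresponding axiom is T□: □(□ψ → ψ).
Suppose □(□ψ→ψ) is valid. Take Rxy and set V(ψ)={w : Ryw}. Then at y, □ψ holds; since □(□ψ→ψ) at x, □ψ→ψ at y, so ψ at y, i.e. Ryy.

□(□ψ → ψ)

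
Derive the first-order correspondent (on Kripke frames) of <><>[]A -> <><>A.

forall x forall y (x R^2 y -> exists w (yRw & x R^2 w))

This is a Sahlqvist (Geach-type) schema ◇^2□^1A → □^0◇^2A.
Minimal-valuation argument: fix x; take any y with xR^2y and any z with xR^0z. Set V(A) to the set of worlds R-reachable from y in exactly 1 step. Then □^1A holds at y, so the antecedent holds at x; validity forces ◇^2A at z, giving a w with zR^2w and yR^1w.
First-order correspondent: forall x forall y (x R^2 y -> exists w (yRw & x R^2 w)).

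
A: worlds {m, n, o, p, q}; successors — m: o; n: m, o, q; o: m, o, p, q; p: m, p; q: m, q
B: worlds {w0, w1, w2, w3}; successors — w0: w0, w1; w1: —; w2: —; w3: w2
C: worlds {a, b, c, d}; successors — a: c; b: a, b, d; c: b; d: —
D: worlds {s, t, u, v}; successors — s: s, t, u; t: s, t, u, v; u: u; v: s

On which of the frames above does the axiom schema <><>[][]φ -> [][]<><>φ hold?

This is the axiom for a generalized confluence (Geach) condition; its first-order frame correspondent is forall x forall y forall z ((x R^2 y & x R^2 z) -> exists w (y R^2 w & z R^2 w)).
A: satisfies the condition.
B: fails — w0R²w0, w0R²w1 but no w with w0R²w and w1R²w.
C: fails — bR²a, bR²d but no w with aR²w and dR²w.
D: satisfies the condition.

A, D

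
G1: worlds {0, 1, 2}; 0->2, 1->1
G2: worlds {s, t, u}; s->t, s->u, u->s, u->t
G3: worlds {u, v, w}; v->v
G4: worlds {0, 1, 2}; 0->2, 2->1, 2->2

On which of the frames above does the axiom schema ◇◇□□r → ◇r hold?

This is the axiom for a generalized confluence (Geach) condition; its first-order frame correspondent is ∀x ∀y (xR²y → ∃w (yR²w ∧ xRw)).
G1: holds.
G2: fails — sR²t but no w with tR²w and sRw.
G3: holds.
G4: fails — 0R²1 but no w with 1R²w and 0Rw.

G1, G3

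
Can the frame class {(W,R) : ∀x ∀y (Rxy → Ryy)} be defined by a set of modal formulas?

Yes, by □(□q → q)

The condition is shift-reflexivity. A defining modal formula is □(□q → q).
Suppose □(□q→q) is valid. Take Rxy and set V(q)={w : Ryw}. Then at y, □q holds; since □(□q→q) at x, □q→q at y, so q at y, i.e. Ryy.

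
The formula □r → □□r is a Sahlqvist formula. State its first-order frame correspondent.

Suppose □r→□□r is valid. Take Rxy, Ryz and set V(r)={w : Rxw}. Then □r at x, so □□r at x, so □r at y, so r at z, i.e. Rxz.

transitivity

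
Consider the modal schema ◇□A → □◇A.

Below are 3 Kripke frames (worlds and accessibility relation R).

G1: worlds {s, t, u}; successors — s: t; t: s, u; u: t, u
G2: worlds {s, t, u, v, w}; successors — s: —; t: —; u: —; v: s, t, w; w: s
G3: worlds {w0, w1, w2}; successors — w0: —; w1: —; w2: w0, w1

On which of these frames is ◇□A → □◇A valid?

G1

The schema corresponds to convergence: ∀x ∀y ∀z (Rxy ∧ Rxz → ∃w (Ryw ∧ Rzw)).
G1: condition met.
G2: fails — Rvt and Rvt but t and t have no common successor.
G3: fails — Rw2w0 and Rw2w0 but w0 and w0 have no common successor.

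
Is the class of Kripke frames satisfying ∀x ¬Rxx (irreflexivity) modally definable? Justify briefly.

Not modally definable

Any modally definable frame class is closed under surjective bounded morphisms.
The 4-cycle (worlds w0,w1,w2,w3 with w0→w1→w2→w3→w0) is irreflexive, and the map sending every world to a single reflexive point • is a surjective bounded morphism (forth: every edge maps to (•,•); back: every world has a successor). So any modal formula valid on the 4-cycle is also valid on the reflexive point, which is not irreflexive.
So no modal formula (or set of formulas) defines exactly the irreflexive frames.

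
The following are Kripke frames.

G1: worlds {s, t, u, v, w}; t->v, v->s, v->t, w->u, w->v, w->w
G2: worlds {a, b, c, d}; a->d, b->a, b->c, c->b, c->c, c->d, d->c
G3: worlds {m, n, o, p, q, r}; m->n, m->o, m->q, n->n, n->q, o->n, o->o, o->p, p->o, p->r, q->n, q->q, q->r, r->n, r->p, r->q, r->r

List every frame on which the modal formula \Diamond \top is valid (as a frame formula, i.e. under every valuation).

This is the axiom for seriality; its first-order frame correspondent is \forall x \exists y Rxy.
G1: fails — world s has no successor.
G2: ✓.
G3: ✓.
Valid on: G2, G3.

G2, G3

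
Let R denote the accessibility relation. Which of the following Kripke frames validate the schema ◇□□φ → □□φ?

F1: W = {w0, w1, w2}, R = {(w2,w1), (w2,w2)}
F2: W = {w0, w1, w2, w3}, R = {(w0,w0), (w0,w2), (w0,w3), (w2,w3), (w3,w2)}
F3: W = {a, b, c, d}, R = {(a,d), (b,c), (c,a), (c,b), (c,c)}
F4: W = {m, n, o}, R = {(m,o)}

Frame correspondent (Sahlqvist): ∀x ∀y ∀z ((xRy ∧ xR²z) → ∃w (yR²w ∧ z = w)) — i.e. a generalized confluence (Geach) condition.
F1: fails — w2Rw1, w2R²w1 but no w with w1R²w and w1=w.
F2: fails — w0Rw2, w0R²w0 but no w with w2R²w and w0=w.
F3: fails — cRa, cR²a but no w with aR²w and a=w.
F4: holds.
Valid on: F4.

F4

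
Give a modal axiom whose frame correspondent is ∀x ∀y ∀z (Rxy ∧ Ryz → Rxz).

The condition is transitivity. The 4 schema □ψ → □□ψ defines it.
Suppose □ψ→□□ψ is valid. Take Rxy, Ryz and set V(ψ)={w : Rxw}. Then □ψ at x, so □□ψ at x, so □ψ at y, so ψ at z, i.e. Rxz.

□ψ → □□ψ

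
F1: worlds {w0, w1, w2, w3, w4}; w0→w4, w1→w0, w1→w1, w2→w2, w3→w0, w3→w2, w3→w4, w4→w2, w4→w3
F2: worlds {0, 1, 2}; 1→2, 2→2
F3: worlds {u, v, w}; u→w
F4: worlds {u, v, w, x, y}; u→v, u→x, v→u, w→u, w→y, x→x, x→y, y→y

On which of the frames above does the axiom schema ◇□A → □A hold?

This is the axiom for the Euclidean property; its first-order frame correspondent is ∀x ∀y ∀z (Rxy ∧ Rxz → Ryz).
F1: fails — Rw0w4 and Rw0w4 but not Rw4w4.
F2: satisfies the condition.
F3: fails — Ruw and Ruw but not Rww.
F4: fails — Ruv and Ruv but not Rvv.

F2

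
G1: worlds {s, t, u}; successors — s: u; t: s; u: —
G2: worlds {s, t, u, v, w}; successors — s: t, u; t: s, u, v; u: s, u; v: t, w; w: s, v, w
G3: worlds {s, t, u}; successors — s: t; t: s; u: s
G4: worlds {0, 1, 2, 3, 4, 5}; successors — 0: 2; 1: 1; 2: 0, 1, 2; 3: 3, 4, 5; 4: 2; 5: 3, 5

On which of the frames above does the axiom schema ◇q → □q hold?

This is the axiom for partial functionality; its first-order frame correspondent is ∀x ∀y ∀z (Rxy ∧ Rxz → y = z).
G1: satisfies the condition.
G2: fails — s sees both t and u.
G3: satisfies the condition.
G4: fails — 2 sees both 0 and 1.
Valid on: G1, G3.

G1, G3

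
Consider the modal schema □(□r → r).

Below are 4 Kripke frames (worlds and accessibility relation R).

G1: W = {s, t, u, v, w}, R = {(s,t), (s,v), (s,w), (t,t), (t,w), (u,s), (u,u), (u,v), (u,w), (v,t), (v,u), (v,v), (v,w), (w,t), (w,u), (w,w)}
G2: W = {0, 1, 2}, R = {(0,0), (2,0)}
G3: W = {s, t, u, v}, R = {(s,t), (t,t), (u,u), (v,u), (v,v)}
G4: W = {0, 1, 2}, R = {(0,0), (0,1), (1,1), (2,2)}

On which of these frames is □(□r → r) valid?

G2, G3, G4

The schema corresponds to shift-reflexivity: ∀x ∀y (Rxy → Ryy).
G1: fails — Rus but not Rss.
G2: ✓.
G3: ✓.
G4: ✓.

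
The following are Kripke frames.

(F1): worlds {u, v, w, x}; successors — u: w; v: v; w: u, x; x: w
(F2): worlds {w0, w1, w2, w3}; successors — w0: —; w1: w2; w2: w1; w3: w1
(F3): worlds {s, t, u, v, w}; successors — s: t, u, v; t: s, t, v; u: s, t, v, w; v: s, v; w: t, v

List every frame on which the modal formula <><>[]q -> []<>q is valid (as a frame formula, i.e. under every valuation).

This is the axiom for a generalized confluence (Geach) condition; its first-order frame correspondent is forall x forall y forall z ((x R^2 y & xRz) -> exists w (yRw & zRw)).
(F1): fails — uR²u, uRw but no t with uRt and wRt.
(F2): fails — w1R²w1, w1Rw2 but no w with w1Rw and w2Rw.
(F3): ✓.
Valid on: (F3).

(F3)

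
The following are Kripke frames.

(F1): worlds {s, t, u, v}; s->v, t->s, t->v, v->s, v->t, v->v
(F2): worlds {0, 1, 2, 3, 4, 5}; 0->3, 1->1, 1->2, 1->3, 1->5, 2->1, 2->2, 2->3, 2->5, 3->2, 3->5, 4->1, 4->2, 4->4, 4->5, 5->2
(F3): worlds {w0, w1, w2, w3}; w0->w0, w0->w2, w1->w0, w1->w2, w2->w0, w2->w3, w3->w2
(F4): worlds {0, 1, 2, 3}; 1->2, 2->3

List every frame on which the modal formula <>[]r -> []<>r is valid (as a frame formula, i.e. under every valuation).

(F1), (F2), (F3)

This is the axiom for convergence; its first-order frame correspondent is forall x forall y forall z (Rxy & Rxz -> exists w (Ryw & Rzw)).
(F1): holds.
(F2): holds.
(F3): holds.
(F4): fails — R23 and R23 but 3 and 3 have no common successor.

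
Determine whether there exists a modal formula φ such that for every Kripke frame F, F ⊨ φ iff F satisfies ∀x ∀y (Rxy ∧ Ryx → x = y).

Modal frame validity is preserved under surjective bounded morphisms.
The 8-cycle (worlds s,t,u,v,w,x,y,z with s→t→u→v→w→x→y→z→s) is antisymmetric. Sending even-indexed worlds to s and odd-indexed worlds to t is a surjective bounded morphism onto the two-world frame with s↔t, which is not antisymmetric.
Hence antisymmetry is not modally definable.

No — not modally definable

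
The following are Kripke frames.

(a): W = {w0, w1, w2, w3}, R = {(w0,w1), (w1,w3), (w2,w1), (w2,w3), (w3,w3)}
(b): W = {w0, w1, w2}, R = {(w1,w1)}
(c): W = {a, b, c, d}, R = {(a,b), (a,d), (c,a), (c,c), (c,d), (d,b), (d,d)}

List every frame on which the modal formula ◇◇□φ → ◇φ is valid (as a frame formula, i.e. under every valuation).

(b)

This is the axiom for a generalized confluence (Geach) condition; its first-order frame correspondent is ∀x ∀y (xR²y → ∃w (yRw ∧ xRw)).
(a): fails — w0R²w3 but no w with w3Rw and w0Rw.
(b): satisfies the condition.
(c): fails — aR²b but no w with bRw and aRw.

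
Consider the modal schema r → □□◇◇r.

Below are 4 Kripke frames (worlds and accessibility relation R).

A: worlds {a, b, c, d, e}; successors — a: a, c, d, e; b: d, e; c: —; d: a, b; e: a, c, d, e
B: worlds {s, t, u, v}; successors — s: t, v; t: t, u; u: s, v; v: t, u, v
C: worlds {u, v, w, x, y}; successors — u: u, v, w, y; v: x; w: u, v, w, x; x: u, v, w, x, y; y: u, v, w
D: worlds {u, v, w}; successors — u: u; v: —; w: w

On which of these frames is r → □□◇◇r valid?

C, D

Frame correspondent (Sahlqvist): ∀x ∀z (xR²z → ∃w (x = w ∧ zR²w)) — i.e. a generalized confluence (Geach) condition.
A: fails — aR²c but no w with a=w and cR²w.
B: fails — sR²u but no w with s=w and uR²w.
C: satisfies the condition.
D: satisfies the condition.
Valid on: C, D.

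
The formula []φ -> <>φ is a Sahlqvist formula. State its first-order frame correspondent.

Suppose □φ→◇φ is valid. At any x set V(φ)=W. Then □φ at x, so ◇φ at x, so x has a successor.

Seriality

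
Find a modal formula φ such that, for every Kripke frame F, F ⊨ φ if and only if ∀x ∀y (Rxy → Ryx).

The condition is symmetry. The B schema p → □◇p defines it.
Suppose p→□◇p is valid. Take Rxy and set V(p)={x}. Then p at x, so □◇p at x, so ◇p at y, so some z with Ryz has p; z=x, i.e. Ryx.

p → □◇p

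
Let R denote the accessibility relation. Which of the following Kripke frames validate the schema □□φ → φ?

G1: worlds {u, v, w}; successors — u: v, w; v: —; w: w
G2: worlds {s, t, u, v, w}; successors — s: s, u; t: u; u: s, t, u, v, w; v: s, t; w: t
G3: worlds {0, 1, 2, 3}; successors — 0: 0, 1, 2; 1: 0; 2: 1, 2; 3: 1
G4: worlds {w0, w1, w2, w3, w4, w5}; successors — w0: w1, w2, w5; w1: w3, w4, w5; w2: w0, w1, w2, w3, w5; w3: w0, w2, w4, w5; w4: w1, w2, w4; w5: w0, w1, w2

G4

Frame correspondent (Sahlqvist): ∀x ∃w (xR²w ∧ x = w) — i.e. a generalized confluence (Geach) condition.
G1: fails — at u but no t with uR²t and u=t.
G2: fails — at v but no w* with vR²w* and v=w*.
G3: fails — at 3 but no w with 3R²w and 3=w.
G4: ✓.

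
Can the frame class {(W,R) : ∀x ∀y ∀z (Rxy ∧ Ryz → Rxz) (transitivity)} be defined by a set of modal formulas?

Definable; □p → □□p defines it

This is a Sahlqvist condition; the 4 axiom □p → □□p defines it.
Suppose □p→□□p is valid. Take Rxy, Ryz and set V(p)={w : Rxw}. Then □p at x, so □□p at x, so □p at y, so p at z, i.e. Rxz.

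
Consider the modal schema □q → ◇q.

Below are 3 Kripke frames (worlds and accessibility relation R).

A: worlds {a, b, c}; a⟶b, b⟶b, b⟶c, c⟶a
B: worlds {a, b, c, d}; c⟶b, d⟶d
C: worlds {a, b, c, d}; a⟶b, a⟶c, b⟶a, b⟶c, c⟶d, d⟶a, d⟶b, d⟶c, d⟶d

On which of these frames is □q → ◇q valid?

Frame correspondent (Sahlqvist): ∀x ∃y Rxy — i.e. seriality.
A: ✓.
B: fails — world a has no successor.
C: ✓.
Valid on: A, C.

A, C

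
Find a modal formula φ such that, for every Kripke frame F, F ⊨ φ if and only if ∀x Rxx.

A defining formula is □ψ → ψ (the T axiom).
Suppose □ψ→ψ is valid. At any x set V(ψ)={w : Rxw}. Then □ψ holds at x, so ψ holds at x, i.e. Rxx.

□ψ → ψ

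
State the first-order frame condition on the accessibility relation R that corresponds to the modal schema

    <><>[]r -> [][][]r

This is a Sahlqvist (Geach-type) schema ◇^2□^1r → □^3◇^0r.
Minimal-valuation argument: fix x; take any y with xR^2y and any z with xR^3z. Set V(r) to the set of worlds R-reachable from y in exactly 1 step. Then □^1r holds at y, so the antecedent holds at x; validity forces ◇^0r at z, giving a w with zR^0w and yR^1w.
First-order correspondent: forall x forall y forall z ((x R^2 y & x R^3 z) -> exists w (yRw & z = w)).

forall x forall y forall z ((x R^2 y & x R^3 z) -> exists w (yRw & z = w))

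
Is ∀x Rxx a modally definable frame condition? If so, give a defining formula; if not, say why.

Definable; □p → p defines it

Yes: it is reflexivity, defined by the T schema □p → p.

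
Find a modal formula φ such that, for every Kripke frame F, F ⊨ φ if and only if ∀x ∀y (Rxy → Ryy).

□(□q → q)

This is shift-reflexivity; the standard corresponding axiom is T□: □(□q → q).
Suppose □(□q→q) is valid. Take Rxy and set V(q)={w : Ryw}. Then at y, □q holds; since □(□q→q) at x, □q→q at y, so q at y, i.e. Ryy.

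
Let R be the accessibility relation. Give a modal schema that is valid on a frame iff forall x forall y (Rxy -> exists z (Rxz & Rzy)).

□□ψ → □ψ

This is density; the standard corresponding axiom is C4: □□ψ → □ψ.
Suppose □□ψ→□ψ is valid. Take Rxy and set V(ψ)={w : xR²w}. Then □□ψ at x, so □ψ at x, so ψ at y, i.e. ∃z(Rxz∧Rzy).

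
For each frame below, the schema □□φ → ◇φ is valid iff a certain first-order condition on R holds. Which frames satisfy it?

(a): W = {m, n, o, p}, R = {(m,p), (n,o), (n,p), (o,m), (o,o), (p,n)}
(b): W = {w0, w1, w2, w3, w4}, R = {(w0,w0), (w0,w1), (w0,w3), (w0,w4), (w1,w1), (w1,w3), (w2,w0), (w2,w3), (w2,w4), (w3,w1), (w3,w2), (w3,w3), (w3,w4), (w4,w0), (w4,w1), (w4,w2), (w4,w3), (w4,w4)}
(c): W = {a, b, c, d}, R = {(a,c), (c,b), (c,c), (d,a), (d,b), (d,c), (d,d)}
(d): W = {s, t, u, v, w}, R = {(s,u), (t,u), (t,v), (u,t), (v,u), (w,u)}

The schema corresponds to a generalized confluence (Geach) condition: ∀x ∃w (xR²w ∧ xRw).
(a): fails — at m but no w with mR²w and mRw.
(b): condition met.
(c): fails — at b but no w with bR²w and bRw.
(d): fails — at s but no w* with sR²w* and sRw*.
Valid on: (b).

(b)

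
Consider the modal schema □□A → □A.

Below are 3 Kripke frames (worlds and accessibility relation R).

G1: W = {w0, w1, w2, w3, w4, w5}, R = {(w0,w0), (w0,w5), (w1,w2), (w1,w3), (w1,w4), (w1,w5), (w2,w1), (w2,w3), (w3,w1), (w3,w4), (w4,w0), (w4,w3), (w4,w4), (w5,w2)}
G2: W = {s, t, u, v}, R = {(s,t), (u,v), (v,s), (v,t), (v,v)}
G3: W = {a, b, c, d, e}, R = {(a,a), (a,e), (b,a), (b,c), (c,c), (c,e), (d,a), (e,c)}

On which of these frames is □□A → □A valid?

This is the axiom for density; its first-order frame correspondent is ∀x ∀y (Rxy → ∃z (Rxz ∧ Rzy)).
G1: fails — Rw1w5 but no z with Rw1z and Rzw5.
G2: fails — Rst but no z with Rsz and Rzt.
G3: ✓.
Valid on: G3.

G3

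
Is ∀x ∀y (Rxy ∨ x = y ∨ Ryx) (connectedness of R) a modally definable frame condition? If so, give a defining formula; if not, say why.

Modal frame validity is preserved under disjoint unions.
Take 4 disjoint single-world reflexive frames: each is trivially connected, but their disjoint union has 4 worlds with no edge between distinct components, so it is not connected.
So no modal formula (or set of formulas) defines exactly the connected frames.

Not modally definable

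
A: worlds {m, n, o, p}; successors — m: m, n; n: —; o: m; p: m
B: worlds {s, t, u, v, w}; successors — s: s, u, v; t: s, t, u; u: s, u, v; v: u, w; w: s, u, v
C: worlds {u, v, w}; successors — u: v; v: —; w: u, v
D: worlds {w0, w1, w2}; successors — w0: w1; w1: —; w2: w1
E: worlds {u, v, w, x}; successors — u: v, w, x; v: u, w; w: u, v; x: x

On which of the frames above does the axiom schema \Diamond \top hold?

B, E

Frame correspondent (Sahlqvist): \forall x \exists y Rxy — i.e. seriality.
A: fails — world n has no successor.
B: ✓.
C: fails — world v has no successor.
D: fails — world w1 has no successor.
E: ✓.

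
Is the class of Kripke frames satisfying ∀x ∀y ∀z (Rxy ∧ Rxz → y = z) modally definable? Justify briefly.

Yes — defined by ◇r → □r

This is a Sahlqvist condition; the CD axiom ◇r → □r defines it.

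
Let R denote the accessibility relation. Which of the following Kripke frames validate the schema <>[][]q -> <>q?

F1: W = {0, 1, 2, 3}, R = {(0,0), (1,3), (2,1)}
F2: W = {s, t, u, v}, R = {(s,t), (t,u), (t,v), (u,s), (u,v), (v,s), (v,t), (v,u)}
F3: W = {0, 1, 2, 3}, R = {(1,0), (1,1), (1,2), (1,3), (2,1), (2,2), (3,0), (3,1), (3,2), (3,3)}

F2

The schema corresponds to a generalized confluence (Geach) condition: forall x forall y (xRy -> exists w (y R^2 w & xRw)).
F1: fails — 1R3 but no w with 3R²w and 1Rw.
F2: satisfies the condition.
F3: fails — 1R0 but no w with 0R²w and 1Rw.
Valid on: F2.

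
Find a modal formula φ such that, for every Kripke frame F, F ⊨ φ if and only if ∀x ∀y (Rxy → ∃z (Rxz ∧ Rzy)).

□□q → □q

This is density; the standard corresponding axiom is C4: □□q → □q.
Suppose □□q→□q is valid. Take Rxy and set V(q)={w : xR²w}. Then □□q at x, so □q at x, so q at y, i.e. ∃z(Rxz∧Rzy).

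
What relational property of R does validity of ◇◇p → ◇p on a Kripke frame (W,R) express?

Equivalently (dual form): □p → □□p.
Suppose □p→□□p is valid. Take Rxy, Ryz and set V(p)={w : Rxw}. Then □p at x, so □□p at x, so □p at y, so p at z, i.e. Rxz.
Conversely, on a frame with transitivity the schema holds at every world under every valuation.
Frame condition: ∀x ∀y ∀z (Rxy ∧ Ryz → Rxz).

transitivity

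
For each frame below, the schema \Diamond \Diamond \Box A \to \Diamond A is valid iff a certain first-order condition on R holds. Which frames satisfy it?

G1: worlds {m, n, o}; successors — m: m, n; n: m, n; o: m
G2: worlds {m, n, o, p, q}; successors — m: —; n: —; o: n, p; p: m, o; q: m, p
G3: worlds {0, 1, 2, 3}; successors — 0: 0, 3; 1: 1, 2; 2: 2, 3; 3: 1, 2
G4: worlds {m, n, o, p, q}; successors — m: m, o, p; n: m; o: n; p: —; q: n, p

This is the axiom for a generalized confluence (Geach) condition; its first-order frame correspondent is \forall x \forall y (x R^2 y \to \exists w (yRw \wedge xRw)).
G1: ✓.
G2: fails — oR²m but no w with mRw and oRw.
G3: fails — 0R²1 but no w with 1Rw and 0Rw.
G4: fails — mR²o but no w with oRw and mRw.
Valid on: G1.

G1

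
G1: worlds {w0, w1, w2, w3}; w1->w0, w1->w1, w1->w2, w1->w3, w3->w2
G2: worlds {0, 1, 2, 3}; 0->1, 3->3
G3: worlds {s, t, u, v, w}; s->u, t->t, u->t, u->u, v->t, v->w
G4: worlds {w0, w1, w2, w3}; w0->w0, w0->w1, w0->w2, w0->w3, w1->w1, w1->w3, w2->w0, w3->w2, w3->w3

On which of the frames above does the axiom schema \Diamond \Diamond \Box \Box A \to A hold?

G2

This is the axiom for a generalized confluence (Geach) condition; its first-order frame correspondent is \forall x \forall y (x R^2 y \to \exists w (y R^2 w \wedge x = w)).
G1: fails — w1R²w0 but no w with w0R²w and w1=w.
G2: ✓.
G3: fails — sR²t but no w* with tR²w* and s=w*.
G4: fails — w0R²w1 but no w with w1R²w and w0=w.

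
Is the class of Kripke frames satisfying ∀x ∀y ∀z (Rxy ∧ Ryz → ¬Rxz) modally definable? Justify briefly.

Any modally definable frame class is closed under surjective bounded morphisms.
The 7-cycle (worlds a,b,c,d,e,f,g with a→b→c→d→e→f→g→a) is intransitive. Mapping every world to a single reflexive point • is a surjective bounded morphism; the reflexive point is not intransitive (R••∧R•• but R••).
So the class is not modally definable.

Not definable by any modal formula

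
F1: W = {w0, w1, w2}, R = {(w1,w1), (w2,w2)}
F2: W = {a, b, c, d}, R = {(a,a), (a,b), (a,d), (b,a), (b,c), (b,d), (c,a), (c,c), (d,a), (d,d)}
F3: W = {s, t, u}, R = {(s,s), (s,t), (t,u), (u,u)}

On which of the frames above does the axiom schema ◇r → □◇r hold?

The schema corresponds to the Euclidean property: ∀x ∀y ∀z (Rxy ∧ Rxz → Ryz).
F1: condition met.
F2: fails — Rab and Rab but not Rbb.
F3: fails — Rst and Rss but not Rts.
Valid on: F1.

F1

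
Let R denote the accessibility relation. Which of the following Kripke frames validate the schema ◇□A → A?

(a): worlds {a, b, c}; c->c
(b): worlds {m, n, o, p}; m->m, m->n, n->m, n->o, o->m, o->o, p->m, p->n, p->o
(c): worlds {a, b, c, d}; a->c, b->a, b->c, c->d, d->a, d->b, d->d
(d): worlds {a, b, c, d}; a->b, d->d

The schema corresponds to symmetry: ∀x ∀y (Rxy → Ryx).
(a): holds.
(b): fails — Rom but not Rmo.
(c): fails — Rbc but not Rcb.
(d): fails — Rab but not Rba.
Valid on: (a).

(a)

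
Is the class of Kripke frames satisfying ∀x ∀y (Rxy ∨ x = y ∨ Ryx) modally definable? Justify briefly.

If a class were modally definable it would be closed under disjoint unions (Goldblatt–Thomason).
Take 2 disjoint single-world reflexive frames: each is trivially connected, but their disjoint union has 2 worlds with no edge between distinct components, so it is not connected.
So the class is not modally definable.

No — not modally definable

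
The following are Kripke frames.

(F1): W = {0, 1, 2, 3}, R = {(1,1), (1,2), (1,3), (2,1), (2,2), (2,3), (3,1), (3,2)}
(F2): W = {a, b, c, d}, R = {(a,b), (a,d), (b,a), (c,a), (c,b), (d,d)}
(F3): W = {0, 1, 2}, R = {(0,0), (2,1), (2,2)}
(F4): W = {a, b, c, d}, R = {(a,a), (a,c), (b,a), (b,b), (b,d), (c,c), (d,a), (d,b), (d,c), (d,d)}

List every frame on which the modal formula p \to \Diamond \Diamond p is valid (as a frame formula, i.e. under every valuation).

(F4)

The schema corresponds to a generalized confluence (Geach) condition: \forall x \exists w (x = w \wedge x R^2 w).
(F1): fails — at 0 but no w with 0=w and 0R²w.
(F2): fails — at c but no w with c=w and cR²w.
(F3): fails — at 1 but no w with 1=w and 1R²w.
(F4): condition met.
Valid on: (F4).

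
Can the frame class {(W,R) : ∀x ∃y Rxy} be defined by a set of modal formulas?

Yes — defined by □p → ◇p

This is a Sahlqvist condition; the D axiom □p → ◇p defines it.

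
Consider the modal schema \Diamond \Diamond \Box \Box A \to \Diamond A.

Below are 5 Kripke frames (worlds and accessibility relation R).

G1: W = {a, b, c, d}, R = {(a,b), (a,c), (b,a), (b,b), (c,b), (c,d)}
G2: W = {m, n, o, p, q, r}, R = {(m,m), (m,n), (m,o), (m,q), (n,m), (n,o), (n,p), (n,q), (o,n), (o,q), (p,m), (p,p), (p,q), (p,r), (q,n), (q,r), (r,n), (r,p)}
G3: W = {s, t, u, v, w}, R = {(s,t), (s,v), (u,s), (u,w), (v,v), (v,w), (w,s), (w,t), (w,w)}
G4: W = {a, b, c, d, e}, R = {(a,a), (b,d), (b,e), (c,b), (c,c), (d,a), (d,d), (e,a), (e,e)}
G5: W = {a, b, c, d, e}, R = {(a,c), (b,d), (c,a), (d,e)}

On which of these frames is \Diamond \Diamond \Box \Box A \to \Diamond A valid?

G2

Frame correspondent (Sahlqvist): \forall x \forall y (x R^2 y \to \exists w (y R^2 w \wedge xRw)) — i.e. a generalized confluence (Geach) condition.
G1: fails — aR²d but no w with dR²w and aRw.
G2: satisfies the condition.
G3: fails — uR²t but no w* with tR²w* and uRw*.
G4: fails — bR²a but no w with aR²w and bRw.
G5: fails — aR²a but no w with aR²w and aRw.
Valid on: G2.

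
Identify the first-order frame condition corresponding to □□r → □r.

Suppose □□r→□r is valid. Take Rxy and set V(r)={w : xR²w}. Then □□r at x, so □r at x, so r at y, i.e. ∃z(Rxz∧Rzy).

Density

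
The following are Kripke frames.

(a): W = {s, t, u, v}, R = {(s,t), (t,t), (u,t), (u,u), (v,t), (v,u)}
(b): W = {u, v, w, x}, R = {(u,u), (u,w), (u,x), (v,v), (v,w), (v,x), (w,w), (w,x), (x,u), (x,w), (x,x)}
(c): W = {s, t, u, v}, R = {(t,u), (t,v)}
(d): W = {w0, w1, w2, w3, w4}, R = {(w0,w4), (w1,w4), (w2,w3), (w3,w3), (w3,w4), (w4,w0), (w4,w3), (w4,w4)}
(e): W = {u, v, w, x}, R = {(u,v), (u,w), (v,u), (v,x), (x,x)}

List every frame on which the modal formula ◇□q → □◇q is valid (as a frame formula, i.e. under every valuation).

This is the axiom for convergence; its first-order frame correspondent is ∀x ∀y ∀z (Rxy ∧ Rxz → ∃w (Ryw ∧ Rzw)).
(a): satisfies the condition.
(b): satisfies the condition.
(c): fails — Rtu and Rtu but u and u have no common successor.
(d): satisfies the condition.
(e): fails — Ruv and Ruw but v and w have no common successor.

(a), (b), (d)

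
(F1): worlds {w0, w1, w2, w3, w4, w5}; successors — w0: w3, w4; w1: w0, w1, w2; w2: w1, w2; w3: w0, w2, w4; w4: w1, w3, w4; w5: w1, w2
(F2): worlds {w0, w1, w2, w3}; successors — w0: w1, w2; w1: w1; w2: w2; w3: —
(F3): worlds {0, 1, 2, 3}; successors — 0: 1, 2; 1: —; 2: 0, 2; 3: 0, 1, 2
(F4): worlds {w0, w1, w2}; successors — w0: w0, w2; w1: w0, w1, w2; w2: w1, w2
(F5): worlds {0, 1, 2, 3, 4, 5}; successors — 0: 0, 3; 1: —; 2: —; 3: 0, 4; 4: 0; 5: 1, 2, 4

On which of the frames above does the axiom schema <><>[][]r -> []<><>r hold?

(F1), (F4)

The schema corresponds to a generalized confluence (Geach) condition: forall x forall y forall z ((x R^2 y & xRz) -> exists w (y R^2 w & z R^2 w)).
(F1): satisfies the condition.
(F2): fails — w0R²w1, w0Rw2 but no w with w1R²w and w2R²w.
(F3): fails — 0R²0, 0R1 but no w with 0R²w and 1R²w.
(F4): satisfies the condition.
(F5): fails — 5R²0, 5R1 but no w with 0R²w and 1R²w.
Valid on: (F1), (F4).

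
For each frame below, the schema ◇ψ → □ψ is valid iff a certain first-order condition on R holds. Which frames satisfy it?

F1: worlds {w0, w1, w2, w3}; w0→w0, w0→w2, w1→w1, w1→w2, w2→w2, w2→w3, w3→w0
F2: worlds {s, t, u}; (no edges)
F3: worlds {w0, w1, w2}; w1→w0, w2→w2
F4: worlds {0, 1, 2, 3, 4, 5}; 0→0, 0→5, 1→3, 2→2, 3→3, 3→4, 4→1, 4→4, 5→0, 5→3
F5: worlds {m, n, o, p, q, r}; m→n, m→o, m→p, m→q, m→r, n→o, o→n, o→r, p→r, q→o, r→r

Frame correspondent (Sahlqvist): ∀x ∀y ∀z (Rxy ∧ Rxz → y = z) — i.e. partial functionality.
F1: fails — w0 sees both w0 and w2.
F2: holds.
F3: holds.
F4: fails — 0 sees both 0 and 5.
F5: fails — m sees both n and o.

F2, F3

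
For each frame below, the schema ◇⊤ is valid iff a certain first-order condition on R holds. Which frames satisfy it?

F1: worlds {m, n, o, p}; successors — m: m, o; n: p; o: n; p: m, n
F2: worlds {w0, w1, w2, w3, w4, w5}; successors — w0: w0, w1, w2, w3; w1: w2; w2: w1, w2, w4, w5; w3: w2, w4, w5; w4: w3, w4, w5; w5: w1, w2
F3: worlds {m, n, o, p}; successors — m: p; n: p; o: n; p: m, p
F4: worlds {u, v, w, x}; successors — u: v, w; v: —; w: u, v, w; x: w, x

F1, F2, F3

This is the axiom for seriality; its first-order frame correspondent is ∀x ∃y Rxy.
F1: satisfies the condition.
F2: satisfies the condition.
F3: satisfies the condition.
F4: fails — world v has no successor.
Valid on: F1, F2, F3.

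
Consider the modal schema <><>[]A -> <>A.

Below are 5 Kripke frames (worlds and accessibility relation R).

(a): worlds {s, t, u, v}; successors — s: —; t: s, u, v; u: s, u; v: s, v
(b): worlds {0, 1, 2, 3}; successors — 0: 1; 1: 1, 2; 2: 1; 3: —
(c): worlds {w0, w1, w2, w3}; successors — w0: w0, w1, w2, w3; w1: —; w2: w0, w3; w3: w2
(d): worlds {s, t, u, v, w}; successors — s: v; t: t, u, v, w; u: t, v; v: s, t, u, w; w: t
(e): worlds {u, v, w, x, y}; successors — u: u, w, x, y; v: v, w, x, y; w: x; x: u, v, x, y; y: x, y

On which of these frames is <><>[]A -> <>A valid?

Frame correspondent (Sahlqvist): forall x forall y (x R^2 y -> exists w (yRw & xRw)) — i.e. a generalized confluence (Geach) condition.
(a): fails — tR²s but no w with sRw and tRw.
(b): ✓.
(c): fails — w0R²w1 but no w with w1Rw and w0Rw.
(d): fails — sR²w but no w* with wRw* and sRw*.
(e): ✓.
Valid on: (b), (e).

(b), (e)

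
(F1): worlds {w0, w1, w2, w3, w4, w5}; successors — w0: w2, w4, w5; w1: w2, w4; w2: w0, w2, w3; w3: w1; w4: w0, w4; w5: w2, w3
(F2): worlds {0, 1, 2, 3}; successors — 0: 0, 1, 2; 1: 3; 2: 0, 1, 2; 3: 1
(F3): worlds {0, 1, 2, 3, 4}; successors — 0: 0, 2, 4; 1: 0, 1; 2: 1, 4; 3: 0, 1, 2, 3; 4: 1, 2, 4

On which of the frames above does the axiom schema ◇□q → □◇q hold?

Frame correspondent (Sahlqvist): ∀x ∀y ∀z (Rxy ∧ Rxz → ∃w (Ryw ∧ Rzw)) — i.e. convergence.
(F1): fails — Rw0w4 and Rw0w5 but w4 and w5 have no common successor.
(F2): fails — R00 and R01 but 0 and 1 have no common successor.
(F3): condition met.

(F3)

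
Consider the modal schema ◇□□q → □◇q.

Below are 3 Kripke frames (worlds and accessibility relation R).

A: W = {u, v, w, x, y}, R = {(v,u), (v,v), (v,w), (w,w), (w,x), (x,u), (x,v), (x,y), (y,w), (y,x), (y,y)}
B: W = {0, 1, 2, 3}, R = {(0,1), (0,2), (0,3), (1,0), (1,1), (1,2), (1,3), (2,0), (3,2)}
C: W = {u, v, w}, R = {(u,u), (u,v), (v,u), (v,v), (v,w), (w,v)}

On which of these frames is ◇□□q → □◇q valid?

C

Frame correspondent (Sahlqvist): ∀x ∀y ∀z ((xRy ∧ xRz) → ∃w (yR²w ∧ zRw)) — i.e. a generalized confluence (Geach) condition.
A: fails — vRu, vRu but no t with uR²t and uRt.
B: fails — 0R2, 0R2 but no w with 2R²w and 2Rw.
C: ✓.
Valid on: C.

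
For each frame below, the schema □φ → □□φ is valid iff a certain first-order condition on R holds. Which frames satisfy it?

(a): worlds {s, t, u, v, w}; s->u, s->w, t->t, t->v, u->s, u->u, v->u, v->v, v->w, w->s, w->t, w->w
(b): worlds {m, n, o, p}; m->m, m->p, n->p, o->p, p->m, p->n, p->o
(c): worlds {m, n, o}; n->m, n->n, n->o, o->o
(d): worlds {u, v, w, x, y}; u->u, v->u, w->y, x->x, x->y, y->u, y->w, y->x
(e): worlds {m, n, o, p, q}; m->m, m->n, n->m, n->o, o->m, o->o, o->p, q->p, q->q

(c)

Frame correspondent (Sahlqvist): ∀x ∀y ∀z (Rxy ∧ Ryz → Rxz) — i.e. transitivity.
(a): fails — Rwt and Rtv but not Rwv.
(b): fails — Rop and Rpm but not Rom.
(c): satisfies the condition.
(d): fails — Ryx and Rxy but not Ryy.
(e): fails — Rom and Rmn but not Ron.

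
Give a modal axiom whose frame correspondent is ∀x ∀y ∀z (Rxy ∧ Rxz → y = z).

The condition is partial functionality. The CD schema ◇r → □r defines it.
Suppose ◇r→□r is valid. Take Rxy, Rxz and set V(r)={y}. Then ◇r at x, so □r at x, so r at z, i.e. z=y.

◇r → □r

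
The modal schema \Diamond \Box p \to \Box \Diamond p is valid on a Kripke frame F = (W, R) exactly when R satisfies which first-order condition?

Suppose ◇□p→□◇p is valid. Take Rxy, Rxz and set V(p)={w : Ryw}. Then □p at y so ◇□p at x, so □◇p at x, so ◇p at z, giving w with Rzw and Ryw.
Conversely, on a frame with convergence the schema holds at every world under every valuation.
So the correspondent is convergence.

convergence: \forall x \forall y \forall z (Rxy \wedge Rxz \to \exists w (Ryw \wedge Rzw))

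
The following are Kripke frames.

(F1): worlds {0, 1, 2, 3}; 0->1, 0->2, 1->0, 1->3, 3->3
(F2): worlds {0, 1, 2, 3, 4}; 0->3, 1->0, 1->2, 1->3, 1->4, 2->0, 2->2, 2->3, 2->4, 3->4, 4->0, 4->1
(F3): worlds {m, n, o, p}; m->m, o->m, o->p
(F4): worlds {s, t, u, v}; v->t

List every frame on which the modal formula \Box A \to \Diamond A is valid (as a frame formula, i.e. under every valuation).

The schema corresponds to seriality: \forall x \exists y Rxy.
(F1): fails — world 2 has no successor.
(F2): condition met.
(F3): fails — world n has no successor.
(F4): fails — world s has no successor.

(F2)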